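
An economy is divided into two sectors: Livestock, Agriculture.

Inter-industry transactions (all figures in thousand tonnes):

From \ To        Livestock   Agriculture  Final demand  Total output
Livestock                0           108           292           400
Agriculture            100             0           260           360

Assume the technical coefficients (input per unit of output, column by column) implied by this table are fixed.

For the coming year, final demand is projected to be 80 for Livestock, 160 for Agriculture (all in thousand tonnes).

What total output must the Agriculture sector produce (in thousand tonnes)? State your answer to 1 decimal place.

x_A = 194.6

Technical coefficients a_ij = z_ij / X_j:
  a_LL = 0/400 = 0.00, a_AL = 100/400 = 0.25
  a_LA = 108/360 = 0.30, a_AA = 0/360 = 0.00
I − A =
  [   1.00    -0.30]
  [  -0.25     1.00]
det(I−A) = (1.00)(1.00) − (-0.30)(-0.25) = 0.9250
adj(I−A) = [[1.00, 0.30], [0.25, 1.00]]
(I − A)⁻¹ = adj(I−A) / det(I−A) ≈
  [   1.0811     0.3243]
  [   0.2703     1.0811]
x = (I − A)⁻¹ d = adj(I−A)·d / det(I−A), with det(I−A) = 0.9250:
  x_L = (1.00·80 + 0.30·160) / 0.9250 = 128.00 / 0.9250 ≈ 138.4
  x_A = (0.25·80 + 1.00·160) / 0.9250 = 180.00 / 0.9250 ≈ 194.6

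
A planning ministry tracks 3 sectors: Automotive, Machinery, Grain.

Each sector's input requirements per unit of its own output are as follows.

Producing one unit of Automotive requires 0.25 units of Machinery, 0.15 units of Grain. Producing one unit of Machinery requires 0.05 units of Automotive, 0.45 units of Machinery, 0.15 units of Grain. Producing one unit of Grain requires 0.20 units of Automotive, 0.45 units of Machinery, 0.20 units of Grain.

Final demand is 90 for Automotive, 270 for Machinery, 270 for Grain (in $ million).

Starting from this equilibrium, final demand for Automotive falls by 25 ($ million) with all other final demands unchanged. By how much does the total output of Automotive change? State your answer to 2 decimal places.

I − A =
  [   1.00    -0.05    -0.20]
  [  -0.25     0.55    -0.45]
  [  -0.15    -0.15     0.80]
Cofactors of I−A, C_ij = (−1)^(i+j)·(minor ij) (rows/columns in the sector order above):
  C_11 = (0.55)(0.80) − (-0.45)(-0.15) = 0.3725
  C_12 = −[(-0.25)(0.80) − (-0.45)(-0.15)] = 0.2675
  C_13 = (-0.25)(-0.15) − (0.55)(-0.15) = 0.1200
  C_21 = −[(-0.05)(0.80) − (-0.20)(-0.15)] = 0.0700
  C_22 = (1.00)(0.80) − (-0.20)(-0.15) = 0.7700
  C_23 = −[(1.00)(-0.15) − (-0.05)(-0.15)] = 0.1575
  C_31 = (-0.05)(-0.45) − (-0.20)(0.55) = 0.1325
  C_32 = −[(1.00)(-0.45) − (-0.20)(-0.25)] = 0.5000
  C_33 = (1.00)(0.55) − (-0.05)(-0.25) = 0.5375
det(I−A) = Σ_j (I−A)_1j·C_1j = (1.00)(0.3725) + (-0.05)(0.2675) + (-0.20)(0.1200) = 0.335125
adj(I−A) = Cᵀ =
  [ 0.3725   0.0700   0.1325]
  [ 0.2675   0.7700   0.5000]
  [ 0.1200   0.1575   0.5375]
(I − A)⁻¹ = adj(I−A) / det(I−A) ≈
  [   1.1115     0.2089     0.3954]
  [   0.7982     2.2977     1.4920]
  [   0.3581     0.4700     1.6039]
Δx = (I − A)⁻¹ Δd with Δd having -25 in the Automotive component and 0 elsewhere.
So Δx_1 = L_11 · (-25), where L_11 = adj(I−A)_11 / det(I−A) = 0.3725 / 0.335125.
Δx_1 = 0.3725 × (-25) / 0.335125 = -9.3125 / 0.335125 ≈ -27.79.

Δx_1 = -27.79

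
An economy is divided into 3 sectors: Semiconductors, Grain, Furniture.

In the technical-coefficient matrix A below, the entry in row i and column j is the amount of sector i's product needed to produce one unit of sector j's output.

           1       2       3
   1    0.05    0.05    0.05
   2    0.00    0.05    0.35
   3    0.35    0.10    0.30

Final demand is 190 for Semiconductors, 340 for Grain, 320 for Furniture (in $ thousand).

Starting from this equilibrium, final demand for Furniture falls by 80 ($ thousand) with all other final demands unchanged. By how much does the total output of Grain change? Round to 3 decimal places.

Δx_2 = -46.201

I − A =
  [   0.95    -0.05    -0.05]
  [   0.00     0.95    -0.35]
  [  -0.35    -0.10     0.70]
Cofactors of I−A, C_ij = (−1)^(i+j)·(minor ij) (rows/columns in the sector order above):
  C_11 = (0.95)(0.70) − (-0.35)(-0.10) = 0.6300
  C_12 = −[(0.00)(0.70) − (-0.35)(-0.35)] = 0.1225
  C_13 = (0.00)(-0.10) − (0.95)(-0.35) = 0.3325
  C_21 = −[(-0.05)(0.70) − (-0.05)(-0.10)] = 0.0400
  C_22 = (0.95)(0.70) − (-0.05)(-0.35) = 0.6475
  C_23 = −[(0.95)(-0.10) − (-0.05)(-0.35)] = 0.1125
  C_31 = (-0.05)(-0.35) − (-0.05)(0.95) = 0.0650
  C_32 = −[(0.95)(-0.35) − (-0.05)(0.00)] = 0.3325
  C_33 = (0.95)(0.95) − (-0.05)(0.00) = 0.9025
det(I−A) = Σ_j (I−A)_1j·C_1j = (0.95)(0.6300) + (-0.05)(0.1225) + (-0.05)(0.3325) = 0.57575
adj(I−A) = Cᵀ =
  [ 0.6300   0.0400   0.0650]
  [ 0.1225   0.6475   0.3325]
  [ 0.3325   0.1125   0.9025]
(I − A)⁻¹ = adj(I−A) / det(I−A) ≈
  [   1.0942     0.0695     0.1129]
  [   0.2128     1.1246     0.5775]
  [   0.5775     0.1954     1.5675]
Δx = (I − A)⁻¹ Δd with Δd having -80 in the Furniture component and 0 elsewhere.
So Δx_2 = L_23 · (-80), where L_23 = adj(I−A)_23 / det(I−A) = 0.3325 / 0.57575.
Δx_2 = 0.3325 × (-80) / 0.57575 = -26.60 / 0.57575 ≈ -46.201.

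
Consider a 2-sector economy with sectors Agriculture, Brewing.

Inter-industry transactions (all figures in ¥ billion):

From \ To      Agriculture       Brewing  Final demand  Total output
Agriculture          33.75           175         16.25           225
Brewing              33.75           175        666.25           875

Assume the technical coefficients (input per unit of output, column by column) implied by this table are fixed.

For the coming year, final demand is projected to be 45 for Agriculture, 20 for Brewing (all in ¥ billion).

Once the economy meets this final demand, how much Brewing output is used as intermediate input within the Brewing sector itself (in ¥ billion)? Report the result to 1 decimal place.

Technical coefficients a_ij = z_ij / X_j:
  a_11 = 33.75/225 = 0.15, a_21 = 33.75/225 = 0.15
  a_12 = 175/875 = 0.20, a_22 = 175/875 = 0.20
I − A =
  [   0.85    -0.20]
  [  -0.15     0.80]
det(I−A) = (0.85)(0.80) − (-0.20)(-0.15) = 0.6500
adj(I−A) = [[0.80, 0.20], [0.15, 0.85]]
(I − A)⁻¹ = adj(I−A) / det(I−A) ≈
  [   1.2308     0.3077]
  [   0.2308     1.3077]
First solve x = (I − A)⁻¹ d = adj(I−A)·d / det(I−A); in particular x_2 = (0.15·45 + 0.85·20) / 0.6500 = 23.75 / 0.6500 ≈ 36.538.
Intermediate flow from 2 to 2: z_22 = a_22 · x_2 = 0.20 × 23.75 / 0.6500 = 4.75 / 0.6500 ≈ 7.3.

z_22 = 7.3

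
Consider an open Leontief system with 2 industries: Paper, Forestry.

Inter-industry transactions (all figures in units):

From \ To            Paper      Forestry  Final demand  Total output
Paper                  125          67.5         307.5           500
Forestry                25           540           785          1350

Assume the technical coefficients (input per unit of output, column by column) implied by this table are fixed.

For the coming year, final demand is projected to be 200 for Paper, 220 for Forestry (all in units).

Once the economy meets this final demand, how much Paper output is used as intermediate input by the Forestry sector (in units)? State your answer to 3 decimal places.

z_PF = 19.553

Technical coefficients a_ij = z_ij / X_j:
  a_PP = 125/500 = 0.25, a_FP = 25/500 = 0.05
  a_PF = 67.5/1350 = 0.05, a_FF = 540/1350 = 0.40
I − A =
  [   0.75    -0.05]
  [  -0.05     0.60]
det(I−A) = (0.75)(0.60) − (-0.05)(-0.05) = 0.4475
adj(I−A) = [[0.60, 0.05], [0.05, 0.75]]
(I − A)⁻¹ = adj(I−A) / det(I−A) ≈
  [   1.3408     0.1117]
  [   0.1117     1.6760]
First solve x = (I − A)⁻¹ d = adj(I−A)·d / det(I−A); in particular x_F = (0.05·200 + 0.75·220) / 0.4475 = 175.00 / 0.4475 ≈ 391.06145.
Intermediate flow from P to F: z_PF = a_PF · x_F = 0.05 × 175.00 / 0.4475 = 8.75 / 0.4475 ≈ 19.553.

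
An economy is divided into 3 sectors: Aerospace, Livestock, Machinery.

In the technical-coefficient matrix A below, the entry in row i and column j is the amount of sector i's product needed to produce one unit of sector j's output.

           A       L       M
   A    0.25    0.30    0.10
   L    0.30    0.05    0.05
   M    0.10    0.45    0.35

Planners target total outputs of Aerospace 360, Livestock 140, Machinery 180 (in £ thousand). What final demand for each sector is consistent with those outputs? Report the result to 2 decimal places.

I − A =
  [   0.75    -0.30    -0.10]
  [  -0.30     0.95    -0.05]
  [  -0.10    -0.45     0.65]
d = (I − A) x:
  d_A = (+0.75)·360 + (-0.30)·140 + (-0.10)·180 = 210.00
  d_L = (-0.30)·360 + (+0.95)·140 + (-0.05)·180 = 16.00
  d_M = (-0.10)·360 + (-0.45)·140 + (+0.65)·180 = 18.00

d_A = 210.00, d_L = 16.00, d_M = 18.00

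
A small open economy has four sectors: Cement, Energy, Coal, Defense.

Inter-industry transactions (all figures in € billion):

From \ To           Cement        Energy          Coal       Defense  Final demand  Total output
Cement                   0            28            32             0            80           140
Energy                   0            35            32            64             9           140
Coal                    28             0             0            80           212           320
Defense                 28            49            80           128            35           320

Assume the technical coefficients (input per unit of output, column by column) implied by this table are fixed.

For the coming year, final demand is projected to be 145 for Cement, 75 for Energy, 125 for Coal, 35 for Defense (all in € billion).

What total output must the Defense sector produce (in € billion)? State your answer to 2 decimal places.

Technical coefficients a_ij = z_ij / X_j:
  a_11 = 0/140 = 0.00, a_21 = 0/140 = 0.00, a_31 = 28/140 = 0.20, a_41 = 28/140 = 0.20
  a_12 = 28/140 = 0.20, a_22 = 35/140 = 0.25, a_32 = 0/140 = 0.00, a_42 = 49/140 = 0.35
  a_13 = 32/320 = 0.10, a_23 = 32/320 = 0.10, a_33 = 0/320 = 0.00, a_43 = 80/320 = 0.25
  a_14 = 0/320 = 0.00, a_24 = 64/320 = 0.20, a_34 = 80/320 = 0.25, a_44 = 128/320 = 0.40
I − A =
  [   1.00    -0.20    -0.10     0.00]
  [   0.00     0.75    -0.10    -0.20]
  [  -0.20     0.00     1.00    -0.25]
  [  -0.20    -0.35    -0.25     0.60]
Compute the cofactors C_ij = (−1)^(i+j)·(3×3 minor ij) of I−A; the adjugate is their transpose:
adj(I−A) = Cᵀ =
  [ 0.324375   0.116250   0.060000   0.063750]
  [ 0.067000   0.520500   0.114000   0.221000]
  [ 0.113500   0.121500   0.372000   0.195500]
  [ 0.194500   0.393000   0.241500   0.731000]
det(I−A) = Σ_j (I−A)_1j·C_1j = (1.00)(0.324375) + (-0.20)(0.067000) + (-0.10)(0.113500) + (0.00)(0.194500) = 0.299625
(I − A)⁻¹ = adj(I−A) / det(I−A) ≈
  [   1.0826     0.3880     0.2003     0.2128]
  [   0.2236     1.7372     0.3805     0.7376]
  [   0.3788     0.4055     1.2416     0.6525]
  [   0.6491     1.3116     0.8060     2.4397]
x = (I − A)⁻¹ d = adj(I−A)·d / det(I−A), with det(I−A) = 0.299625:
  x_1 = (0.324375·145 + 0.116250·75 + 0.060000·125 + 0.063750·35) / 0.299625 = 65.484375 / 0.299625 ≈ 218.55
  x_2 = (0.067000·145 + 0.520500·75 + 0.114000·125 + 0.221000·35) / 0.299625 = 70.7375 / 0.299625 ≈ 236.09
  x_3 = (0.113500·145 + 0.121500·75 + 0.372000·125 + 0.195500·35) / 0.299625 = 78.9125 / 0.299625 ≈ 263.37
  x_4 = (0.194500·145 + 0.393000·75 + 0.241500·125 + 0.731000·35) / 0.299625 = 113.45 / 0.299625 ≈ 378.64

x_4 = 378.64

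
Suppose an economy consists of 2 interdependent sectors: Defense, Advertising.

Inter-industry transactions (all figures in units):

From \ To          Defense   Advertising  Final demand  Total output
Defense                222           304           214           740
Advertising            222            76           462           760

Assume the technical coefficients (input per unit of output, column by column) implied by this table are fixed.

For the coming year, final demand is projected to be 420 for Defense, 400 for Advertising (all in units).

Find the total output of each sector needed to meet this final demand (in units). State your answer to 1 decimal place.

Technical coefficients a_ij = z_ij / X_j:
  a_DD = 222/740 = 0.30, a_AD = 222/740 = 0.30
  a_DA = 304/760 = 0.40, a_AA = 76/760 = 0.10
I − A =
  [   0.70    -0.40]
  [  -0.30     0.90]
det(I−A) = (0.70)(0.90) − (-0.40)(-0.30) = 0.5100
adj(I−A) = [[0.90, 0.40], [0.30, 0.70]]
(I − A)⁻¹ = adj(I−A) / det(I−A) ≈
  [   1.7647     0.7843]
  [   0.5882     1.3725]
x = (I − A)⁻¹ d = adj(I−A)·d / det(I−A), with det(I−A) = 0.5100:
  x_D = (0.90·420 + 0.40·400) / 0.5100 = 538.00 / 0.5100 ≈ 1054.9
  x_A = (0.30·420 + 0.70·400) / 0.5100 = 406.00 / 0.5100 ≈ 796.1

x_D = 1054.9, x_A = 796.1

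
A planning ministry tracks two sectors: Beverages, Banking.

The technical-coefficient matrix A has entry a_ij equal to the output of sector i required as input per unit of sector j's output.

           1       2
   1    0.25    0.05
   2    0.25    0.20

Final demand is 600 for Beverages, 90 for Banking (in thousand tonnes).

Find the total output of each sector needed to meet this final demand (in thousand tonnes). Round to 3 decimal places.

x_1 = 824.681, x_2 = 370.213

I − A =
  [   0.75    -0.05]
  [  -0.25     0.80]
det(I−A) = (0.75)(0.80) − (-0.05)(-0.25) = 0.5875
adj(I−A) = [[0.80, 0.05], [0.25, 0.75]]
(I − A)⁻¹ = adj(I−A) / det(I−A) ≈
  [   1.3617     0.0851]
  [   0.4255     1.2766]
x = (I − A)⁻¹ d = adj(I−A)·d / det(I−A), with det(I−A) = 0.5875:
  x_1 = (0.80·600 + 0.05·90) / 0.5875 = 484.50 / 0.5875 ≈ 824.681
  x_2 = (0.25·600 + 0.75·90) / 0.5875 = 217.50 / 0.5875 ≈ 370.213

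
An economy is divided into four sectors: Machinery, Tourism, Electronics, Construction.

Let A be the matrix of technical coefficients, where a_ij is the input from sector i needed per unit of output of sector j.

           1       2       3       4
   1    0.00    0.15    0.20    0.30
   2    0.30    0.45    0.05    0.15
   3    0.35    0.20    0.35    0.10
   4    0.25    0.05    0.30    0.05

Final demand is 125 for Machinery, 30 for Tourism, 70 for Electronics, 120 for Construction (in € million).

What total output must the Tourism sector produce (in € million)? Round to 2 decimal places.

x_2 = 463.76

I − A =
  [   1.00    -0.15    -0.20    -0.30]
  [  -0.30     0.55    -0.05    -0.15]
  [  -0.35    -0.20     0.65    -0.10]
  [  -0.25    -0.05    -0.30     0.95]
Compute the cofactors C_ij = (−1)^(i+j)·(3×3 minor ij) of I−A; the adjugate is their transpose:
adj(I−A) = Cᵀ =
  [ 0.299500   0.154875   0.167125   0.136625]
  [ 0.234250   0.435750   0.180250   0.161750]
  [ 0.260000   0.238875   0.420875   0.164125]
  [ 0.173250   0.139125   0.186375   0.265125]
det(I−A) = Σ_j (I−A)_1j·C_1j = (1.00)(0.299500) + (-0.15)(0.234250) + (-0.20)(0.260000) + (-0.30)(0.173250) = 0.1603875
(I − A)⁻¹ = adj(I−A) / det(I−A) ≈
  [   1.8674     0.9656     1.0420     0.8518]
  [   1.4605     2.7169     1.1238     1.0085]
  [   1.6211     1.4894     2.6241     1.0233]
  [   1.0802     0.8674     1.1620     1.6530]
x = (I − A)⁻¹ d = adj(I−A)·d / det(I−A), with det(I−A) = 0.1603875:
  x_1 = (0.299500·125 + 0.154875·30 + 0.167125·70 + 0.136625·120) / 0.1603875 = 70.1775 / 0.1603875 ≈ 437.55
  x_2 = (0.234250·125 + 0.435750·30 + 0.180250·70 + 0.161750·120) / 0.1603875 = 74.38125 / 0.1603875 ≈ 463.76
  x_3 = (0.260000·125 + 0.238875·30 + 0.420875·70 + 0.164125·120) / 0.1603875 = 88.8225 / 0.1603875 ≈ 553.80
  x_4 = (0.173250·125 + 0.139125·30 + 0.186375·70 + 0.265125·120) / 0.1603875 = 70.69125 / 0.1603875 ≈ 440.75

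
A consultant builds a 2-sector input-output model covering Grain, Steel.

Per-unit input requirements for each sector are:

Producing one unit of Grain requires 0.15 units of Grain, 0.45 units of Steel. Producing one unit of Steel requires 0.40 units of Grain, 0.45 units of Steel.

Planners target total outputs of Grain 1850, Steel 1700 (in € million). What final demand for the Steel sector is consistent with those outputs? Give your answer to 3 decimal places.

I − A =
  [   0.85    -0.40]
  [  -0.45     0.55]
d = (I − A) x:
  d_1 = (+0.85)·1850 + (-0.40)·1700 = 892.500
  d_2 = (-0.45)·1850 + (+0.55)·1700 = 102.500

d_2 = 102.500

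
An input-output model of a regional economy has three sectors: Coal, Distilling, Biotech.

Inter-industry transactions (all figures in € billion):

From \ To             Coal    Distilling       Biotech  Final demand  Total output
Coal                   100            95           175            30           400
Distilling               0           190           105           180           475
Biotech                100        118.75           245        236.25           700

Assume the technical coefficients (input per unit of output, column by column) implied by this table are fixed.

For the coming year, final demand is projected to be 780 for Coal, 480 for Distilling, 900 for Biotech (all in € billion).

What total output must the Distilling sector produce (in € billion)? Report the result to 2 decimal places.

x_D = 1524.79

Technical coefficients a_ij = z_ij / X_j:
  a_CC = 100/400 = 0.25, a_DC = 0/400 = 0.00, a_BC = 100/400 = 0.25
  a_CD = 95/475 = 0.20, a_DD = 190/475 = 0.40, a_BD = 118.75/475 = 0.25
  a_CB = 175/700 = 0.25, a_DB = 105/700 = 0.15, a_BB = 245/700 = 0.35
I − A =
  [   0.75    -0.20    -0.25]
  [   0.00     0.60    -0.15]
  [  -0.25    -0.25     0.65]
Cofactors of I−A, C_ij = (−1)^(i+j)·(minor ij) (rows/columns in the sector order above):
  C_11 = (0.60)(0.65) − (-0.15)(-0.25) = 0.3525
  C_12 = −[(0.00)(0.65) − (-0.15)(-0.25)] = 0.0375
  C_13 = (0.00)(-0.25) − (0.60)(-0.25) = 0.1500
  C_21 = −[(-0.20)(0.65) − (-0.25)(-0.25)] = 0.1925
  C_22 = (0.75)(0.65) − (-0.25)(-0.25) = 0.4250
  C_23 = −[(0.75)(-0.25) − (-0.20)(-0.25)] = 0.2375
  C_31 = (-0.20)(-0.15) − (-0.25)(0.60) = 0.1800
  C_32 = −[(0.75)(-0.15) − (-0.25)(0.00)] = 0.1125
  C_33 = (0.75)(0.60) − (-0.20)(0.00) = 0.4500
det(I−A) = Σ_j (I−A)_1j·C_1j = (0.75)(0.3525) + (-0.20)(0.0375) + (-0.25)(0.1500) = 0.219375
adj(I−A) = Cᵀ =
  [ 0.3525   0.1925   0.1800]
  [ 0.0375   0.4250   0.1125]
  [ 0.1500   0.2375   0.4500]
(I − A)⁻¹ = adj(I−A) / det(I−A) ≈
  [   1.6068     0.8775     0.8205]
  [   0.1709     1.9373     0.5128]
  [   0.6838     1.0826     2.0513]
x = (I − A)⁻¹ d = adj(I−A)·d / det(I−A), with det(I−A) = 0.219375:
  x_C = (0.3525·780 + 0.1925·480 + 0.1800·900) / 0.219375 = 529.35 / 0.219375 ≈ 2412.99
  x_D = (0.0375·780 + 0.4250·480 + 0.1125·900) / 0.219375 = 334.50 / 0.219375 ≈ 1524.79
  x_B = (0.1500·780 + 0.2375·480 + 0.4500·900) / 0.219375 = 636.00 / 0.219375 ≈ 2899.15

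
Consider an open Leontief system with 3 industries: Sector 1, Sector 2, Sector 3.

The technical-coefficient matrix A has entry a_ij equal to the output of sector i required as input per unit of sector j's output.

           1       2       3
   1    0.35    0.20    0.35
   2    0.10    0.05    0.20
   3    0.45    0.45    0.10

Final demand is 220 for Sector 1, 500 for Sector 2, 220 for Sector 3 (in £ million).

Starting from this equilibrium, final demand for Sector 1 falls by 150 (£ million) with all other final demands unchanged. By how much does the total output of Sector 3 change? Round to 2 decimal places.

I − A =
  [   0.65    -0.20    -0.35]
  [  -0.10     0.95    -0.20]
  [  -0.45    -0.45     0.90]
Cofactors of I−A, C_ij = (−1)^(i+j)·(minor ij) (rows/columns in the sector order above):
  C_11 = (0.95)(0.90) − (-0.20)(-0.45) = 0.7650
  C_12 = −[(-0.10)(0.90) − (-0.20)(-0.45)] = 0.1800
  C_13 = (-0.10)(-0.45) − (0.95)(-0.45) = 0.4725
  C_21 = −[(-0.20)(0.90) − (-0.35)(-0.45)] = 0.3375
  C_22 = (0.65)(0.90) − (-0.35)(-0.45) = 0.4275
  C_23 = −[(0.65)(-0.45) − (-0.20)(-0.45)] = 0.3825
  C_31 = (-0.20)(-0.20) − (-0.35)(0.95) = 0.3725
  C_32 = −[(0.65)(-0.20) − (-0.35)(-0.10)] = 0.1650
  C_33 = (0.65)(0.95) − (-0.20)(-0.10) = 0.5975
det(I−A) = Σ_j (I−A)_1j·C_1j = (0.65)(0.7650) + (-0.20)(0.1800) + (-0.35)(0.4725) = 0.295875
adj(I−A) = Cᵀ =
  [ 0.7650   0.3375   0.3725]
  [ 0.1800   0.4275   0.1650]
  [ 0.4725   0.3825   0.5975]
(I − A)⁻¹ = adj(I−A) / det(I−A) ≈
  [   2.5856     1.1407     1.2590]
  [   0.6084     1.4449     0.5577]
  [   1.5970     1.2928     2.0194]
Δx = (I − A)⁻¹ Δd with Δd having -150 in the Sector 1 component and 0 elsewhere.
So Δx_3 = L_31 · (-150), where L_31 = adj(I−A)_31 / det(I−A) = 0.4725 / 0.295875.
Δx_3 = 0.4725 × (-150) / 0.295875 = -70.875 / 0.295875 ≈ -239.54.

Δx_3 = -239.54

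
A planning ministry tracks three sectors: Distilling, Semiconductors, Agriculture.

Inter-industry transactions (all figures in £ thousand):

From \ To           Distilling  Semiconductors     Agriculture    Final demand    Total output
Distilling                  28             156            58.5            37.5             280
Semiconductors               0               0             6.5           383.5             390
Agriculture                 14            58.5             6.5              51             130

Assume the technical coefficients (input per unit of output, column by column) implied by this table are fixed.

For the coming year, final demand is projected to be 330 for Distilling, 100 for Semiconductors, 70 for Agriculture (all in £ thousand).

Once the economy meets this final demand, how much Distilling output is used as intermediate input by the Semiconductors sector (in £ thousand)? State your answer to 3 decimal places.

Technical coefficients a_ij = z_ij / X_j:
  a_11 = 28/280 = 0.10, a_21 = 0/280 = 0.00, a_31 = 14/280 = 0.05
  a_12 = 156/390 = 0.40, a_22 = 0/390 = 0.00, a_32 = 58.5/390 = 0.15
  a_13 = 58.5/130 = 0.45, a_23 = 6.5/130 = 0.05, a_33 = 6.5/130 = 0.05
I − A =
  [   0.90    -0.40    -0.45]
  [   0.00     1.00    -0.05]
  [  -0.05    -0.15     0.95]
Cofactors of I−A, C_ij = (−1)^(i+j)·(minor ij) (rows/columns in the sector order above):
  C_11 = (1.00)(0.95) − (-0.05)(-0.15) = 0.9425
  C_12 = −[(0.00)(0.95) − (-0.05)(-0.05)] = 0.0025
  C_13 = (0.00)(-0.15) − (1.00)(-0.05) = 0.0500
  C_21 = −[(-0.40)(0.95) − (-0.45)(-0.15)] = 0.4475
  C_22 = (0.90)(0.95) − (-0.45)(-0.05) = 0.8325
  C_23 = −[(0.90)(-0.15) − (-0.40)(-0.05)] = 0.1550
  C_31 = (-0.40)(-0.05) − (-0.45)(1.00) = 0.4700
  C_32 = −[(0.90)(-0.05) − (-0.45)(0.00)] = 0.0450
  C_33 = (0.90)(1.00) − (-0.40)(0.00) = 0.9000
det(I−A) = Σ_j (I−A)_1j·C_1j = (0.90)(0.9425) + (-0.40)(0.0025) + (-0.45)(0.0500) = 0.82475
adj(I−A) = Cᵀ =
  [ 0.9425   0.4475   0.4700]
  [ 0.0025   0.8325   0.0450]
  [ 0.0500   0.1550   0.9000]
(I − A)⁻¹ = adj(I−A) / det(I−A) ≈
  [   1.1428     0.5426     0.5699]
  [   0.0030     1.0094     0.0546]
  [   0.0606     0.1879     1.0912]
First solve x = (I − A)⁻¹ d = adj(I−A)·d / det(I−A); in particular x_2 = (0.0025·330 + 0.8325·100 + 0.0450·70) / 0.82475 = 87.225 / 0.82475 ≈ 105.75932.
Intermediate flow from 1 to 2: z_12 = a_12 · x_2 = 0.40 × 87.225 / 0.82475 = 34.89 / 0.82475 ≈ 42.304.

z_12 = 42.304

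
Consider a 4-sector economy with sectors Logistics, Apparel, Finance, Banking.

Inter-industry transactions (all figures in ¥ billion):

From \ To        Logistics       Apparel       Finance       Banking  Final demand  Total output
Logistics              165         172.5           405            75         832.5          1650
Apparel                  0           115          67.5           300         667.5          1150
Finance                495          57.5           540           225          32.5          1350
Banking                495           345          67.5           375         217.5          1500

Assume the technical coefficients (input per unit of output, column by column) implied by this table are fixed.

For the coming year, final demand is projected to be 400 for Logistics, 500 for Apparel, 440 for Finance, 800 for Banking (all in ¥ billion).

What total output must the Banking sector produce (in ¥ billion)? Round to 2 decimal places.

x_4 = 2273.60

Technical coefficients a_ij = z_ij / X_j:
  a_11 = 165/1650 = 0.10, a_21 = 0/1650 = 0.00, a_31 = 495/1650 = 0.30, a_41 = 495/1650 = 0.30
  a_12 = 172.5/1150 = 0.15, a_22 = 115/1150 = 0.10, a_32 = 57.5/1150 = 0.05, a_42 = 345/1150 = 0.30
  a_13 = 405/1350 = 0.30, a_23 = 67.5/1350 = 0.05, a_33 = 540/1350 = 0.40, a_43 = 67.5/1350 = 0.05
  a_14 = 75/1500 = 0.05, a_24 = 300/1500 = 0.20, a_34 = 225/1500 = 0.15, a_44 = 375/1500 = 0.25
I − A =
  [   0.90    -0.15    -0.30    -0.05]
  [   0.00     0.90    -0.05    -0.20]
  [  -0.30    -0.05     0.60    -0.15]
  [  -0.30    -0.30    -0.05     0.75]
Compute the cofactors C_ij = (−1)^(i+j)·(3×3 minor ij) of I−A; the adjugate is their transpose:
adj(I−A) = Cᵀ =
  [ 0.357625   0.100250   0.194625   0.089500]
  [ 0.052500   0.307500   0.060000   0.097500]
  [ 0.228000   0.118500   0.531000   0.153000]
  [ 0.179250   0.171000   0.137250   0.400500]
det(I−A) = Σ_j (I−A)_1j·C_1j = (0.90)(0.357625) + (-0.15)(0.052500) + (-0.30)(0.228000) + (-0.05)(0.179250) = 0.236625
(I − A)⁻¹ = adj(I−A) / det(I−A) ≈
  [   1.5114     0.4237     0.8225     0.3782]
  [   0.2219     1.2995     0.2536     0.4120]
  [   0.9635     0.5008     2.2441     0.6466]
  [   0.7575     0.7227     0.5800     1.6926]
x = (I − A)⁻¹ d = adj(I−A)·d / det(I−A), with det(I−A) = 0.236625:
  x_1 = (0.357625·400 + 0.100250·500 + 0.194625·440 + 0.089500·800) / 0.236625 = 350.41 / 0.236625 ≈ 1480.87
  x_2 = (0.052500·400 + 0.307500·500 + 0.060000·440 + 0.097500·800) / 0.236625 = 279.15 / 0.236625 ≈ 1179.71
  x_3 = (0.228000·400 + 0.118500·500 + 0.531000·440 + 0.153000·800) / 0.236625 = 506.49 / 0.236625 ≈ 2140.48
  x_4 = (0.179250·400 + 0.171000·500 + 0.137250·440 + 0.400500·800) / 0.236625 = 537.99 / 0.236625 ≈ 2273.60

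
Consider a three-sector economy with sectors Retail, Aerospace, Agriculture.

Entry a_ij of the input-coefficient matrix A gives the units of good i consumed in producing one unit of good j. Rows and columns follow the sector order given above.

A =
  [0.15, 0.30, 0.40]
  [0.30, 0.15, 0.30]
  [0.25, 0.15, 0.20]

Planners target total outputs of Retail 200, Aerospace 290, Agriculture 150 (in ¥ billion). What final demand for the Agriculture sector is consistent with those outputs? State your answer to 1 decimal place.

I − A =
  [   0.85    -0.30    -0.40]
  [  -0.30     0.85    -0.30]
  [  -0.25    -0.15     0.80]
d = (I − A) x:
  d_1 = (+0.85)·200 + (-0.30)·290 + (-0.40)·150 = 23.0
  d_2 = (-0.30)·200 + (+0.85)·290 + (-0.30)·150 = 141.5
  d_3 = (-0.25)·200 + (-0.15)·290 + (+0.80)·150 = 26.5

d_3 = 26.5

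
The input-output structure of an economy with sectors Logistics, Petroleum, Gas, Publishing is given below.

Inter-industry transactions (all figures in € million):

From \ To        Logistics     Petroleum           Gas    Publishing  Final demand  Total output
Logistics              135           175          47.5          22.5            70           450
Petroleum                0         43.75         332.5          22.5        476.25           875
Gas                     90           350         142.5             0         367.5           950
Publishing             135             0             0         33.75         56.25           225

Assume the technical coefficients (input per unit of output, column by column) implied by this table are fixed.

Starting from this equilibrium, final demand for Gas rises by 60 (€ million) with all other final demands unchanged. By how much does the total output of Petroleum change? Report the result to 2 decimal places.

Technical coefficients a_ij = z_ij / X_j:
  a_11 = 135/450 = 0.30, a_21 = 0/450 = 0.00, a_31 = 90/450 = 0.20, a_41 = 135/450 = 0.30
  a_12 = 175/875 = 0.20, a_22 = 43.75/875 = 0.05, a_32 = 350/875 = 0.40, a_42 = 0/875 = 0.00
  a_13 = 47.5/950 = 0.05, a_23 = 332.5/950 = 0.35, a_33 = 142.5/950 = 0.15, a_43 = 0/950 = 0.00
  a_14 = 22.5/225 = 0.10, a_24 = 22.5/225 = 0.10, a_34 = 0/225 = 0.00, a_44 = 33.75/225 = 0.15
I − A =
  [   0.70    -0.20    -0.05    -0.10]
  [   0.00     0.95    -0.35    -0.10]
  [  -0.20    -0.40     0.85     0.00]
  [  -0.30     0.00     0.00     0.85]
Compute the cofactors C_ij = (−1)^(i+j)·(3×3 minor ij) of I−A; the adjugate is their transpose:
adj(I−A) = Cᵀ =
  [ 0.567375   0.161500   0.099875   0.085750]
  [ 0.085000   0.471750   0.199250   0.065500]
  [ 0.173500   0.260000   0.530750   0.051000]
  [ 0.200250   0.057000   0.035250   0.443750]
det(I−A) = Σ_j (I−A)_1j·C_1j = (0.70)(0.567375) + (-0.20)(0.085000) + (-0.05)(0.173500) + (-0.10)(0.200250) = 0.3514625
(I − A)⁻¹ = adj(I−A) / det(I−A) ≈
  [   1.6143     0.4595     0.2842     0.2440]
  [   0.2418     1.3422     0.5669     0.1864]
  [   0.4937     0.7398     1.5101     0.1451]
  [   0.5698     0.1622     0.1003     1.2626]
Δx = (I − A)⁻¹ Δd with Δd having +60 in the Gas component and 0 elsewhere.
So Δx_2 = L_23 · (+60), where L_23 = adj(I−A)_23 / det(I−A) = 0.199250 / 0.3514625.
Δx_2 = 0.199250 × (+60) / 0.3514625 = 11.955 / 0.3514625 ≈ 34.02.

Δx_2 = 34.02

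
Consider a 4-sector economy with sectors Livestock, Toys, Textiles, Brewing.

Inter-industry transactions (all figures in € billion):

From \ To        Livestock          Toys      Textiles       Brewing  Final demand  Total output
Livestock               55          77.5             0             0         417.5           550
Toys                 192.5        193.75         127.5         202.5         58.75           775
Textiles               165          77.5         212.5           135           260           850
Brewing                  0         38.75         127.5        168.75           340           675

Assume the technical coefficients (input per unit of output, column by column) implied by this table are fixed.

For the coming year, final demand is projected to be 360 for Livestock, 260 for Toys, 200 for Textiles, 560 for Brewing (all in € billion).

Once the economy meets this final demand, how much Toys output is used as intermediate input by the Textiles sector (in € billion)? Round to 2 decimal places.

z_23 = 135.65

Technical coefficients a_ij = z_ij / X_j:
  a_11 = 55/550 = 0.10, a_21 = 192.5/550 = 0.35, a_31 = 165/550 = 0.30, a_41 = 0/550 = 0.00
  a_12 = 77.5/775 = 0.10, a_22 = 193.75/775 = 0.25, a_32 = 77.5/775 = 0.10, a_42 = 38.75/775 = 0.05
  a_13 = 0/850 = 0.00, a_23 = 127.5/850 = 0.15, a_33 = 212.5/850 = 0.25, a_43 = 127.5/850 = 0.15
  a_14 = 0/675 = 0.00, a_24 = 202.5/675 = 0.30, a_34 = 135/675 = 0.20, a_44 = 168.75/675 = 0.25
I − A =
  [   0.90    -0.10     0.00     0.00]
  [  -0.35     0.75    -0.15    -0.30]
  [  -0.30    -0.10     0.75    -0.20]
  [   0.00    -0.05    -0.15     0.75]
Compute the cofactors C_ij = (−1)^(i+j)·(3×3 minor ij) of I−A; the adjugate is their transpose:
adj(I−A) = Cᵀ =
  [ 0.370875   0.053250   0.015750   0.025500]
  [ 0.233625   0.479250   0.141750   0.229500]
  [ 0.194000   0.099000   0.466500   0.164000]
  [ 0.054375   0.051750   0.102750   0.462000]
det(I−A) = Σ_j (I−A)_1j·C_1j = (0.90)(0.370875) + (-0.10)(0.233625) + (0.00)(0.194000) + (0.00)(0.054375) = 0.310425
(I − A)⁻¹ = adj(I−A) / det(I−A) ≈
  [   1.1947     0.1715     0.0507     0.0821]
  [   0.7526     1.5439     0.4566     0.7393]
  [   0.6249     0.3189     1.5028     0.5283]
  [   0.1752     0.1667     0.3310     1.4883]
First solve x = (I − A)⁻¹ d = adj(I−A)·d / det(I−A); in particular x_3 = (0.194000·360 + 0.099000·260 + 0.466500·200 + 0.164000·560) / 0.310425 = 280.72 / 0.310425 ≈ 904.3086.
Intermediate flow from 2 to 3: z_23 = a_23 · x_3 = 0.15 × 280.72 / 0.310425 = 42.108 / 0.310425 ≈ 135.65.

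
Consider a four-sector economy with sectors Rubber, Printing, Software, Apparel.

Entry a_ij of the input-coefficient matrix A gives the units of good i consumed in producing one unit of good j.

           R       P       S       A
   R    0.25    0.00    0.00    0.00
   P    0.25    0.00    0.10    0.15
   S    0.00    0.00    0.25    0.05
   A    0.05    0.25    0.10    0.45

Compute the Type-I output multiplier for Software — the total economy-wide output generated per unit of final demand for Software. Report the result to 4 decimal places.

I − A =
  [   0.75     0.00     0.00     0.00]
  [  -0.25     1.00    -0.10    -0.15]
  [   0.00     0.00     0.75    -0.05]
  [  -0.05    -0.25    -0.10     0.55]
Compute the cofactors C_ij = (−1)^(i+j)·(3×3 minor ij) of I−A; the adjugate is their transpose:
adj(I−A) = Cᵀ =
  [ 0.378125   0.000000   0.000000   0.000000]
  [ 0.107750   0.305625   0.052500   0.088125]
  [ 0.005625   0.009375   0.384375   0.037500]
  [ 0.084375   0.140625   0.093750   0.562500]
det(I−A) = Σ_j (I−A)_1j·C_1j = (0.75)(0.378125) + (0.00)(0.107750) + (0.00)(0.005625) + (0.00)(0.084375) = 0.28359375
(I − A)⁻¹ = adj(I−A) / det(I−A) ≈
  [   1.33333     0.00000     0.00000     0.00000]
  [   0.37994     1.07769     0.18512     0.31074]
  [   0.01983     0.03306     1.35537     0.13223]
  [   0.29752     0.49587     0.33058     1.98347]
The output multiplier for sector j is the column-j sum of the Leontief inverse (I − A)⁻¹ = adj(I−A) / det(I−A).
Column S of adj(I−A): (0.000000, 0.052500, 0.384375, 0.093750); det(I−A) = 0.28359375.
m_S = (0.000000 + 0.052500 + 0.384375 + 0.093750) / 0.28359375 = 0.530625 / 0.28359375 ≈ 1.8711.

m_S = 1.8711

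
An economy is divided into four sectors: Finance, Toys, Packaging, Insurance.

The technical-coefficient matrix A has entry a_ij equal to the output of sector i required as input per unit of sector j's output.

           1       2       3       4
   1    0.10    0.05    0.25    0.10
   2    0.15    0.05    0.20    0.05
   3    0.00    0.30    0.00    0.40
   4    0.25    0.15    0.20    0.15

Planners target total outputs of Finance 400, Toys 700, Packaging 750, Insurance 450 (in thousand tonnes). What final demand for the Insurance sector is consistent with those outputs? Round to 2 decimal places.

I − A =
  [   0.90    -0.05    -0.25    -0.10]
  [  -0.15     0.95    -0.20    -0.05]
  [   0.00    -0.30     1.00    -0.40]
  [  -0.25    -0.15    -0.20     0.85]
d = (I − A) x:
  d_1 = (+0.90)·400 + (-0.05)·700 + (-0.25)·750 + (-0.10)·450 = 92.50
  d_2 = (-0.15)·400 + (+0.95)·700 + (-0.20)·750 + (-0.05)·450 = 432.50
  d_3 = (+0.00)·400 + (-0.30)·700 + (+1.00)·750 + (-0.40)·450 = 360.00
  d_4 = (-0.25)·400 + (-0.15)·700 + (-0.20)·750 + (+0.85)·450 = 27.50

d_4 = 27.50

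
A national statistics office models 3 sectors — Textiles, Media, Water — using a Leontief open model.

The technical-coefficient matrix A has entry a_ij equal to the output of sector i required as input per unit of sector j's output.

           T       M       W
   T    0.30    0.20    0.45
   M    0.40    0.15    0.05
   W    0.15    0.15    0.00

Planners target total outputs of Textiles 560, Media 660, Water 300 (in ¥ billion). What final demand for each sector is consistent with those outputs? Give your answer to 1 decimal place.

I − A =
  [   0.70    -0.20    -0.45]
  [  -0.40     0.85    -0.05]
  [  -0.15    -0.15     1.00]
d = (I − A) x:
  d_T = (+0.70)·560 + (-0.20)·660 + (-0.45)·300 = 125.0
  d_M = (-0.40)·560 + (+0.85)·660 + (-0.05)·300 = 322.0
  d_W = (-0.15)·560 + (-0.15)·660 + (+1.00)·300 = 117.0

d_T = 125.0, d_M = 322.0, d_W = 117.0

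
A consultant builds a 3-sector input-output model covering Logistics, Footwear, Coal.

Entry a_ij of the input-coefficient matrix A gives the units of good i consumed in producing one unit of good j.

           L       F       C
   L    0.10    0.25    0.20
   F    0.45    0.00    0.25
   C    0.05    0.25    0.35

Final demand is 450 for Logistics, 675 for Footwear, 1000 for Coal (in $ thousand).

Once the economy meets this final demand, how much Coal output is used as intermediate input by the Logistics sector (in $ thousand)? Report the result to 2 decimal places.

I − A =
  [   0.90    -0.25    -0.20]
  [  -0.45     1.00    -0.25]
  [  -0.05    -0.25     0.65]
Cofactors of I−A, C_ij = (−1)^(i+j)·(minor ij) (rows/columns in the sector order above):
  C_11 = (1.00)(0.65) − (-0.25)(-0.25) = 0.5875
  C_12 = −[(-0.45)(0.65) − (-0.25)(-0.05)] = 0.3050
  C_13 = (-0.45)(-0.25) − (1.00)(-0.05) = 0.1625
  C_21 = −[(-0.25)(0.65) − (-0.20)(-0.25)] = 0.2125
  C_22 = (0.90)(0.65) − (-0.20)(-0.05) = 0.5750
  C_23 = −[(0.90)(-0.25) − (-0.25)(-0.05)] = 0.2375
  C_31 = (-0.25)(-0.25) − (-0.20)(1.00) = 0.2625
  C_32 = −[(0.90)(-0.25) − (-0.20)(-0.45)] = 0.3150
  C_33 = (0.90)(1.00) − (-0.25)(-0.45) = 0.7875
det(I−A) = Σ_j (I−A)_1j·C_1j = (0.90)(0.5875) + (-0.25)(0.3050) + (-0.20)(0.1625) = 0.4200
adj(I−A) = Cᵀ =
  [ 0.5875   0.2125   0.2625]
  [ 0.3050   0.5750   0.3150]
  [ 0.1625   0.2375   0.7875]
(I − A)⁻¹ = adj(I−A) / det(I−A) ≈
  [   1.3988     0.5060     0.6250]
  [   0.7262     1.3690     0.7500]
  [   0.3869     0.5655     1.8750]
First solve x = (I − A)⁻¹ d = adj(I−A)·d / det(I−A); in particular x_L = (0.5875·450 + 0.2125·675 + 0.2625·1000) / 0.4200 = 670.3125 / 0.4200 ≈ 1595.9821.
Intermediate flow from C to L: z_CL = a_CL · x_L = 0.05 × 670.3125 / 0.4200 = 33.515625 / 0.4200 ≈ 79.80.

z_CL = 79.80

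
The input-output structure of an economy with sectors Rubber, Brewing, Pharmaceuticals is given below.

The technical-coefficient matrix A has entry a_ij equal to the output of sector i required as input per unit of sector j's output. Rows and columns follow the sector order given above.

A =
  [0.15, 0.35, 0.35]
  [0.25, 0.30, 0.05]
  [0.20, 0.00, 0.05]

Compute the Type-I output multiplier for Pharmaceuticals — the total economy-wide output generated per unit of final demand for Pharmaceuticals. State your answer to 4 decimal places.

I − A =
  [   0.85    -0.35    -0.35]
  [  -0.25     0.70    -0.05]
  [  -0.20     0.00     0.95]
Cofactors of I−A, C_ij = (−1)^(i+j)·(minor ij) (rows/columns in the sector order above):
  C_11 = (0.70)(0.95) − (-0.05)(0.00) = 0.6650
  C_12 = −[(-0.25)(0.95) − (-0.05)(-0.20)] = 0.2475
  C_13 = (-0.25)(0.00) − (0.70)(-0.20) = 0.1400
  C_21 = −[(-0.35)(0.95) − (-0.35)(0.00)] = 0.3325
  C_22 = (0.85)(0.95) − (-0.35)(-0.20) = 0.7375
  C_23 = −[(0.85)(0.00) − (-0.35)(-0.20)] = 0.0700
  C_31 = (-0.35)(-0.05) − (-0.35)(0.70) = 0.2625
  C_32 = −[(0.85)(-0.05) − (-0.35)(-0.25)] = 0.1300
  C_33 = (0.85)(0.70) − (-0.35)(-0.25) = 0.5075
det(I−A) = Σ_j (I−A)_1j·C_1j = (0.85)(0.6650) + (-0.35)(0.2475) + (-0.35)(0.1400) = 0.429625
adj(I−A) = Cᵀ =
  [ 0.6650   0.3325   0.2625]
  [ 0.2475   0.7375   0.1300]
  [ 0.1400   0.0700   0.5075]
(I − A)⁻¹ = adj(I−A) / det(I−A) ≈
  [   1.54786     0.77393     0.61100]
  [   0.57608     1.71661     0.30259]
  [   0.32587     0.16293     1.18126]
The output multiplier for sector j is the column-j sum of the Leontief inverse (I − A)⁻¹ = adj(I−A) / det(I−A).
Column 3 of adj(I−A): (0.2625, 0.1300, 0.5075); det(I−A) = 0.429625.
m_3 = (0.2625 + 0.1300 + 0.5075) / 0.429625 = 0.90 / 0.429625 ≈ 2.0949.

m_3 = 2.0949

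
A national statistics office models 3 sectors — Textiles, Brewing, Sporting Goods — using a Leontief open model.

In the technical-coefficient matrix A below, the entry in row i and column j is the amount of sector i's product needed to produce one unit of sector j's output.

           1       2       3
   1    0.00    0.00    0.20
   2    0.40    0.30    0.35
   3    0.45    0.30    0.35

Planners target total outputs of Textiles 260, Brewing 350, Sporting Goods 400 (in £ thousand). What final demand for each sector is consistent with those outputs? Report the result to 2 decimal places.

d_1 = 180.00, d_2 = 1.00, d_3 = 38.00

I − A =
  [   1.00     0.00    -0.20]
  [  -0.40     0.70    -0.35]
  [  -0.45    -0.30     0.65]
d = (I − A) x:
  d_1 = (+1.00)·260 + (+0.00)·350 + (-0.20)·400 = 180.00
  d_2 = (-0.40)·260 + (+0.70)·350 + (-0.35)·400 = 1.00
  d_3 = (-0.45)·260 + (-0.30)·350 + (+0.65)·400 = 38.00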